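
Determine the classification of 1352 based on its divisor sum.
abundant

Proper divisors of 1352: sum = 1 + 2 + 4 + 8 + 13 + 26 + 52 + 104 + 169 + 338 + 676 = 1393
Since 1393 > 1352, 1352 is abundant.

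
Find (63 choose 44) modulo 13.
2

Using Lucas' theorem:
Write n=63 and k=44 in base 13:
n in base 13: [4, 11]
k in base 13: [3, 5]
C(63,44) mod 13 = ∏ C(n_i, k_i) mod 13
Digit binomials (mod 13): C(4,3) = 4; C(11,5) = 462 ≡ 7
Product: 4 × 7 = 28 ≡ 2 (mod 13)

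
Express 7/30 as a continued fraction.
[0; 4, 3, 2]

Euclidean algorithm steps:
7 = 0 × 30 + 7
30 = 4 × 7 + 2
7 = 3 × 2 + 1
2 = 2 × 1 + 0
Continued fraction: [0; 4, 3, 2]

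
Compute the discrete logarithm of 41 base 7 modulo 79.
75

Baby-step giant-step with step n = ⌈√79⌉ = 9.
Baby steps 7^j mod 79 (j:value) for j=0..8: 0:1, 1:7, 2:49, 3:27, 4:31, 5:59, 6:18, 7:47, 8:13.
Giant-step multiplier: 7^(-9) ≡ 7^(78-9) = 7^69 ≡ 33 (mod 79).
Giant steps γ_i = 41·33^i mod 79: γ_0=41, γ_1=10, γ_2=14, γ_3=67, γ_4=78, γ_5=46, γ_6=17, γ_7=8, γ_8=27 (in table at j=3).
x = i·n + j = 8·9 + 3 = 75.
Check: 7^75 ≡ 41 (mod 79).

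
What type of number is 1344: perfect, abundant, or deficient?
abundant

Proper divisors of 1344: sum = 1 + 2 + 3 + 4 + 6 + 7 + 8 + 12 + ... + 224 + 336 + 448 + 672 (27 divisors) = 2720
Since 2720 > 1344, 1344 is abundant.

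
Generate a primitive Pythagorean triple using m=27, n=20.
(329, 1080, 1129)

Euclid's formula: a = m² - n², b = 2mn, c = m² + n²
m = 27, n = 20
a = 27² - 20² = 729 - 400 = 329
b = 2 × 27 × 20 = 1080
c = 27² + 20² = 729 + 400 = 1129
Verification: 329² + 1080² = 108241 + 1166400 = 1274641 = 1129² ✓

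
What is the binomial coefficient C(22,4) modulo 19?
0

Using Lucas' theorem:
Write n=22 and k=4 in base 19:
n in base 19: [1, 3]
k in base 19: [0, 4]
C(22,4) mod 19 = ∏ C(n_i, k_i) mod 19
Digit binomials (mod 19): C(1,0) = 1; C(3,4) = 0 (k_i > n_i)
Product: 1 × 0 = 0 ≡ 0 (mod 19)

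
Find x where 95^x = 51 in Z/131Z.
125

Baby-step giant-step with step n = ⌈√131⌉ = 12.
Baby steps 95^j mod 131 (j:value) for j=0..11: 0:1, 1:95, 2:117, 3:111, 4:65, 5:18, 6:7, 7:10, 8:33, 9:122, 10:62, 11:126.
Giant-step multiplier: 95^(-12) ≡ 95^(130-12) = 95^118 ≡ 123 (mod 131).
Giant steps γ_i = 51·123^i mod 131: γ_0=51, γ_1=116, γ_2=120, γ_3=88, γ_4=82, γ_5=130, γ_6=8, γ_7=67, γ_8=119, γ_9=96, γ_10=18 (in table at j=5).
x = i·n + j = 10·12 + 5 = 125.
Check: 95^125 ≡ 51 (mod 131).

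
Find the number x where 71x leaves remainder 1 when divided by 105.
71

gcd(71, 105) = 1, so the inverse exists.
Extended Euclidean algorithm on (105, 71):
105 = 1 × 71 + 34  ⟹  34 = (1)·105 + (-1)·71
71 = 2 × 34 + 3  ⟹  3 = (-2)·105 + (3)·71
34 = 11 × 3 + 1  ⟹  1 = (23)·105 + (-34)·71
So (-34)·71 ≡ 1 (mod 105), i.e. 71^(-1) ≡ -34 ≡ 71 (mod 105).
Check: 71 × 71 = 5041 ≡ 1 (mod 105)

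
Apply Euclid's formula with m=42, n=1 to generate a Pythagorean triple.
(1763, 84, 1765)

Euclid's formula: a = m² - n², b = 2mn, c = m² + n²
m = 42, n = 1
a = 42² - 1² = 1764 - 1 = 1763
b = 2 × 42 × 1 = 84
c = 42² + 1² = 1764 + 1 = 1765
Verification: 1763² + 84² = 3108169 + 7056 = 3115225 = 1765² ✓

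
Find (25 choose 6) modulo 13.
1

Using Lucas' theorem:
Write n=25 and k=6 in base 13:
n in base 13: [1, 12]
k in base 13: [0, 6]
C(25,6) mod 13 = ∏ C(n_i, k_i) mod 13
Digit binomials (mod 13): C(1,0) = 1; C(12,6) = 924 ≡ 1
Product: 1 × 1 = 1 ≡ 1 (mod 13)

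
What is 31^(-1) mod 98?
19

gcd(31, 98) = 1, so the inverse exists.
Extended Euclidean algorithm on (98, 31):
98 = 3 × 31 + 5  ⟹  5 = (1)·98 + (-3)·31
31 = 6 × 5 + 1  ⟹  1 = (-6)·98 + (19)·31
So (19)·31 ≡ 1 (mod 98), i.e. 31^(-1) ≡ 19 (mod 98).
Check: 31 × 19 = 589 ≡ 1 (mod 98)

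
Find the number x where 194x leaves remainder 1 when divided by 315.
164

gcd(194, 315) = 1, so the inverse exists.
Extended Euclidean algorithm on (315, 194):
315 = 1 × 194 + 121  ⟹  121 = (1)·315 + (-1)·194
194 = 1 × 121 + 73  ⟹  73 = (-1)·315 + (2)·194
121 = 1 × 73 + 48  ⟹  48 = (2)·315 + (-3)·194
73 = 1 × 48 + 25  ⟹  25 = (-3)·315 + (5)·194
48 = 1 × 25 + 23  ⟹  23 = (5)·315 + (-8)·194
25 = 1 × 23 + 2  ⟹  2 = (-8)·315 + (13)·194
23 = 11 × 2 + 1  ⟹  1 = (93)·315 + (-151)·194
So (-151)·194 ≡ 1 (mod 315), i.e. 194^(-1) ≡ -151 ≡ 164 (mod 315).
Check: 194 × 164 = 31816 ≡ 1 (mod 315)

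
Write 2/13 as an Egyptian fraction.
1/7 + 1/91

Greedy algorithm:
2/13: ceiling(13/2) = 7, use 1/7
1/91: ceiling(91/1) = 91, use 1/91
Result: 2/13 = 1/7 + 1/91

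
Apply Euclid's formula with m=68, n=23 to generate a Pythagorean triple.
(4095, 3128, 5153)

Euclid's formula: a = m² - n², b = 2mn, c = m² + n²
m = 68, n = 23
a = 68² - 23² = 4624 - 529 = 4095
b = 2 × 68 × 23 = 3128
c = 68² + 23² = 4624 + 529 = 5153
Verification: 4095² + 3128² = 16769025 + 9784384 = 26553409 = 5153² ✓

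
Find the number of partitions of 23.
1255

p(n) counts ways to write n as a sum of positive integers (order ignored).
Euler's pentagonal recurrence: p(k) = p(k-1) + p(k-2) - p(k-5) - p(k-7) + p(k-12) + p(k-15) - ... (offsets j(3j∓1)/2, signs ++--, p(0)=1, p(<0)=0).
DP table for k = 0..22: p(0)=1, p(1)=1, p(2)=2, p(3)=3, p(4)=5, p(5)=7, p(6)=11, p(7)=15, p(8)=22, p(9)=30, p(10)=42, p(11)=56, p(12)=77, p(13)=101, p(14)=135, p(15)=176, p(16)=231, p(17)=297, p(18)=385, p(19)=490, p(20)=627, p(21)=792, p(22)=1002.
Final step: p(23) = p(22) + p(21) - p(18) - p(16) + p(11) + p(8) - p(1)
= 1002 + 792 - 385 - 231 + 56 + 22 - 1
= 1255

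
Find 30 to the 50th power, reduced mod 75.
0

Repeated squaring. Binary of 50 = 110010.
30^1 ≡ 30 (mod 75); 30^2 ≡ 0 (mod 75); 30^4 ≡ 0 (mod 75); 30^8 ≡ 0 (mod 75); 30^16 ≡ 0 (mod 75); 30^32 ≡ 0 (mod 75)
30^50 = 30^2 × 30^16 × 30^32 ≡ 0 (mod 75)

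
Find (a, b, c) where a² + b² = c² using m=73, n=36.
(4033, 5256, 6625)

Euclid's formula: a = m² - n², b = 2mn, c = m² + n²
m = 73, n = 36
a = 73² - 36² = 5329 - 1296 = 4033
b = 2 × 73 × 36 = 5256
c = 73² + 36² = 5329 + 1296 = 6625
Verification: 4033² + 5256² = 16265089 + 27625536 = 43890625 = 6625² ✓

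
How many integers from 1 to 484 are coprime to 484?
220

484 = 2^2 × 11^2
φ(n) = n × ∏(1 - 1/p) for each prime p dividing n
φ(484) = 484 × (1 - 1/2) × (1 - 1/11) = 220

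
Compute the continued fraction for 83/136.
[0; 1, 1, 1, 1, 3, 3, 2]

Euclidean algorithm steps:
83 = 0 × 136 + 83
136 = 1 × 83 + 53
83 = 1 × 53 + 30
53 = 1 × 30 + 23
30 = 1 × 23 + 7
23 = 3 × 7 + 2
7 = 3 × 2 + 1
2 = 2 × 1 + 0
Continued fraction: [0; 1, 1, 1, 1, 3, 3, 2]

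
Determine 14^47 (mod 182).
14

Repeated squaring. Binary of 47 = 101111.
14^1 ≡ 14 (mod 182); 14^2 ≡ 14 (mod 182); 14^4 ≡ 14 (mod 182); 14^8 ≡ 14 (mod 182); 14^16 ≡ 14 (mod 182); 14^32 ≡ 14 (mod 182)
14^47 = 14^1 × 14^2 × 14^4 × 14^8 × 14^32 ≡ 14 (mod 182)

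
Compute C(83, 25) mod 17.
2

Using Lucas' theorem:
Write n=83 and k=25 in base 17:
n in base 17: [4, 15]
k in base 17: [1, 8]
C(83,25) mod 17 = ∏ C(n_i, k_i) mod 17
Digit binomials (mod 17): C(4,1) = 4; C(15,8) = 6435 ≡ 9
Product: 4 × 9 = 36 ≡ 2 (mod 17)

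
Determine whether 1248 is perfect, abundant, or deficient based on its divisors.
abundant

Proper divisors of 1248: sum = 1 + 2 + 3 + 4 + 6 + 8 + 12 + 13 + ... + 208 + 312 + 416 + 624 (23 divisors) = 2280
Since 2280 > 1248, 1248 is abundant.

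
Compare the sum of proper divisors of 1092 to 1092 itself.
abundant

Proper divisors of 1092: sum = 1 + 2 + 3 + 4 + 6 + 7 + 12 + 13 + ... + 182 + 273 + 364 + 546 (23 divisors) = 2044
Since 2044 > 1092, 1092 is abundant.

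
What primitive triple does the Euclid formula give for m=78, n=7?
(6035, 1092, 6133)

Euclid's formula: a = m² - n², b = 2mn, c = m² + n²
m = 78, n = 7
a = 78² - 7² = 6084 - 49 = 6035
b = 2 × 78 × 7 = 1092
c = 78² + 7² = 6084 + 49 = 6133
Verification: 6035² + 1092² = 36421225 + 1192464 = 37613689 = 6133² ✓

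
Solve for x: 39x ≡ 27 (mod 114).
x ≡ 27 (mod 38)

gcd(39, 114) = 3, which divides 27, so solutions exist.
Divide through by 3: 13x ≡ 9 (mod 38).
Find 13^(-1) mod 38 by the extended Euclidean algorithm:
38 = 2 × 13 + 12  ⟹  12 = (1)·38 + (-2)·13
13 = 1 × 12 + 1  ⟹  1 = (-1)·38 + (3)·13
So (3)·13 ≡ 1 (mod 38), i.e. 13^(-1) ≡ 3 (mod 38).
x ≡ 3 × 9 = 27 ≡ 27 (mod 38).
Check: 39 × 27 = 1053 ≡ 27 (mod 114).
x ≡ 27 (mod 38), giving 3 solutions mod 114.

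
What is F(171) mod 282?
230

Matrix identity: Q^n = [[F_(n+1), F_n], [F_n, F_(n-1)]] with Q = [[1,1],[1,0]].
n = 171 = 10101011₂. Square-and-multiply, entries mod 282:
Q^1 = [[1,1],[1,0]]
Q^2 = (Q^1)² = [[2,1],[1,1]]
Q^5 = (Q^2)²·Q = [[8,5],[5,3]]
Q^10 = (Q^5)² = [[89,55],[55,34]]
Q^21 = (Q^10)²·Q = [[227,230],[230,279]]
Q^42 = (Q^21)² = [[89,196],[196,175]]
Q^85 = (Q^42)²·Q = [[227,89],[89,138]]
Q^171 = (Q^85)²·Q = [[3,230],[230,55]]
F_171 mod 282 = Q^171[0][1] = 230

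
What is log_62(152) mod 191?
57

Baby-step giant-step with step n = ⌈√191⌉ = 14.
Baby steps 62^j mod 191 (j:value) for j=0..13: 0:1, 1:62, 2:24, 3:151, 4:3, 5:186, 6:72, 7:71, 8:9, 9:176, 10:25, 11:22, 12:27, 13:146.
Giant-step multiplier: 62^(-14) ≡ 62^(190-14) = 62^176 ≡ 163 (mod 191).
Giant steps γ_i = 152·163^i mod 191: γ_0=152, γ_1=137, γ_2=175, γ_3=66, γ_4=62 (in table at j=1).
x = i·n + j = 4·14 + 1 = 57.
Check: 62^57 ≡ 152 (mod 191).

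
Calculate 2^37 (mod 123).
77

Repeated squaring. Binary of 37 = 100101.
2^1 ≡ 2 (mod 123); 2^2 ≡ 4 (mod 123); 2^4 ≡ 16 (mod 123); 2^8 ≡ 10 (mod 123); 2^16 ≡ 100 (mod 123); 2^32 ≡ 37 (mod 123)
2^37 = 2^1 × 2^4 × 2^32 ≡ 77 (mod 123)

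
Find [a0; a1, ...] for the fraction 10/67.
[0; 6, 1, 2, 3]

Euclidean algorithm steps:
10 = 0 × 67 + 10
67 = 6 × 10 + 7
10 = 1 × 7 + 3
7 = 2 × 3 + 1
3 = 3 × 1 + 0
Continued fraction: [0; 6, 1, 2, 3]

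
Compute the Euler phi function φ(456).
144

456 = 2^3 × 3 × 19
φ(n) = n × ∏(1 - 1/p) for each prime p dividing n
φ(456) = 456 × (1 - 1/2) × (1 - 1/3) × (1 - 1/19) = 144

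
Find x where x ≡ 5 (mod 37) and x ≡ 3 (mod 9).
264

Using Chinese Remainder Theorem:
M = 37 × 9 = 333
M1 = 9, M2 = 37
y1 = 9^(-1) mod 37 = 33
y2 = 37^(-1) mod 9 = 1
x = (5×9×33 + 3×37×1) mod 333 = 264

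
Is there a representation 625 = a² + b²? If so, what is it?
0² + 25² (a=0, b=25)

Factorization: 625 = 5^4
By Fermat: n is sum of two squares iff every prime p ≡ 3 (mod 4) appears to even power.
All primes ≡ 3 (mod 4) appear to even power.
Search a = 0, 1, 2, … for 625 - a² a perfect square: first hit at a = 0: 625 - 0 = 625 = 25².
625 = 0² + 25² = 0 + 625 ✓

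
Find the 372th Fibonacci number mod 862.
36

Matrix identity: Q^n = [[F_(n+1), F_n], [F_n, F_(n-1)]] with Q = [[1,1],[1,0]].
n = 372 = 101110100₂. Square-and-multiply, entries mod 862:
Q^1 = [[1,1],[1,0]]
Q^2 = (Q^1)² = [[2,1],[1,1]]
Q^5 = (Q^2)²·Q = [[8,5],[5,3]]
Q^11 = (Q^5)²·Q = [[144,89],[89,55]]
Q^23 = (Q^11)²·Q = [[682,211],[211,471]]
Q^46 = (Q^23)² = [[203,199],[199,4]]
Q^93 = (Q^46)²·Q = [[461,644],[644,679]]
Q^186 = (Q^93)² = [[583,598],[598,847]]
Q^372 = (Q^186)² = [[135,36],[36,99]]
F_372 mod 862 = Q^372[0][1] = 36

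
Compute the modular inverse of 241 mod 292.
229

gcd(241, 292) = 1, so the inverse exists.
Extended Euclidean algorithm on (292, 241):
292 = 1 × 241 + 51  ⟹  51 = (1)·292 + (-1)·241
241 = 4 × 51 + 37  ⟹  37 = (-4)·292 + (5)·241
51 = 1 × 37 + 14  ⟹  14 = (5)·292 + (-6)·241
37 = 2 × 14 + 9  ⟹  9 = (-14)·292 + (17)·241
14 = 1 × 9 + 5  ⟹  5 = (19)·292 + (-23)·241
9 = 1 × 5 + 4  ⟹  4 = (-33)·292 + (40)·241
5 = 1 × 4 + 1  ⟹  1 = (52)·292 + (-63)·241
So (-63)·241 ≡ 1 (mod 292), i.e. 241^(-1) ≡ -63 ≡ 229 (mod 292).
Check: 241 × 229 = 55189 ≡ 1 (mod 292)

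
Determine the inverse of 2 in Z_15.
8

gcd(2, 15) = 1, so the inverse exists.
Extended Euclidean algorithm on (15, 2):
15 = 7 × 2 + 1  ⟹  1 = (1)·15 + (-7)·2
So (-7)·2 ≡ 1 (mod 15), i.e. 2^(-1) ≡ -7 ≡ 8 (mod 15).
Check: 2 × 8 = 16 ≡ 1 (mod 15)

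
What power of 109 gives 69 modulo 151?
122

Baby-step giant-step with step n = ⌈√151⌉ = 13.
Baby steps 109^j mod 151 (j:value) for j=0..12: 0:1, 1:109, 2:103, 3:53, 4:39, 5:23, 6:91, 7:104, 8:11, 9:142, 10:76, 11:130, 12:127.
Giant-step multiplier: 109^(-13) ≡ 109^(150-13) = 109^137 ≡ 114 (mod 151).
Giant steps γ_i = 69·114^i mod 151: γ_0=69, γ_1=14, γ_2=86, γ_3=140, γ_4=105, γ_5=41, γ_6=144, γ_7=108, γ_8=81, γ_9=23 (in table at j=5).
x = i·n + j = 9·13 + 5 = 122.
Check: 109^122 ≡ 69 (mod 151).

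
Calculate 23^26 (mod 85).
49

Repeated squaring. Binary of 26 = 11010.
23^1 ≡ 23 (mod 85); 23^2 ≡ 19 (mod 85); 23^4 ≡ 21 (mod 85); 23^8 ≡ 16 (mod 85); 23^16 ≡ 1 (mod 85)
23^26 = 23^2 × 23^8 × 23^16 ≡ 49 (mod 85)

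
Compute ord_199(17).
66

199 is prime, so ord(17) divides φ(199) = 198.
Divisors of 198: 1, 2, 3, 6, 9, 11, 18, 22, 33, 66, 99, 198.
Repeated squaring: 17^1 ≡ 17, 17^2 ≡ 90, 17^4 ≡ 140, 17^8 ≡ 98, 17^16 ≡ 52, 17^32 ≡ 117, 17^64 ≡ 157, 17^128 ≡ 172 (mod 199).
Test 17^d mod 199 for each divisor d in increasing order:
17^1 ≡ 17
17^2 ≡ 90
17^3 = 17^2·17^1 ≡ 137
17^6 = 17^4·17^2 ≡ 63
17^9 = 17^8·17^1 ≡ 74
17^11 = 17^8·17^2·17^1 ≡ 93
17^18 = 17^16·17^2 ≡ 103
17^22 = 17^16·17^4·17^2 ≡ 92
17^33 = 17^32·17^1 ≡ 198
17^66 = 17^64·17^2 ≡ 1  ← first divisor giving 1
The order is 66.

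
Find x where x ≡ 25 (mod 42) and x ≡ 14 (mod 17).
235

Using Chinese Remainder Theorem:
M = 42 × 17 = 714
M1 = 17, M2 = 42
y1 = 17^(-1) mod 42 = 5
y2 = 42^(-1) mod 17 = 15
x = (25×17×5 + 14×42×15) mod 714 = 235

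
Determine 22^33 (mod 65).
27

Repeated squaring. Binary of 33 = 100001.
22^1 ≡ 22 (mod 65); 22^2 ≡ 29 (mod 65); 22^4 ≡ 61 (mod 65); 22^8 ≡ 16 (mod 65); 22^16 ≡ 61 (mod 65); 22^32 ≡ 16 (mod 65)
22^33 = 22^1 × 22^32 ≡ 27 (mod 65)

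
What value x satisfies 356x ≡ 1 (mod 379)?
346

gcd(356, 379) = 1, so the inverse exists.
Extended Euclidean algorithm on (379, 356):
379 = 1 × 356 + 23  ⟹  23 = (1)·379 + (-1)·356
356 = 15 × 23 + 11  ⟹  11 = (-15)·379 + (16)·356
23 = 2 × 11 + 1  ⟹  1 = (31)·379 + (-33)·356
So (-33)·356 ≡ 1 (mod 379), i.e. 356^(-1) ≡ -33 ≡ 346 (mod 379).
Check: 356 × 346 = 123176 ≡ 1 (mod 379)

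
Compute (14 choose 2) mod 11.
3

Using Lucas' theorem:
Write n=14 and k=2 in base 11:
n in base 11: [1, 3]
k in base 11: [0, 2]
C(14,2) mod 11 = ∏ C(n_i, k_i) mod 11
Digit binomials (mod 11): C(1,0) = 1; C(3,2) = 3
Product: 1 × 3 = 3 ≡ 3 (mod 11)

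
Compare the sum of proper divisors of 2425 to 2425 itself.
deficient

Proper divisors of 2425: sum = 1 + 5 + 25 + 97 + 485 = 613
Since 613 < 2425, 2425 is deficient.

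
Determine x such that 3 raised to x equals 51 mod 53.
23

Baby-step giant-step with step n = ⌈√53⌉ = 8.
Baby steps 3^j mod 53 (j:value) for j=0..7: 0:1, 1:3, 2:9, 3:27, 4:28, 5:31, 6:40, 7:14.
Giant-step multiplier: 3^(-8) ≡ 3^(52-8) = 3^44 ≡ 24 (mod 53).
Giant steps γ_i = 51·24^i mod 53: γ_0=51, γ_1=5, γ_2=14 (in table at j=7).
x = i·n + j = 2·8 + 7 = 23.
Check: 3^23 ≡ 51 (mod 53).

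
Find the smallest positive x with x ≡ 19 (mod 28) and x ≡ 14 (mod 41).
383

Using Chinese Remainder Theorem:
M = 28 × 41 = 1148
M1 = 41, M2 = 28
y1 = 41^(-1) mod 28 = 13
y2 = 28^(-1) mod 41 = 22
x = (19×41×13 + 14×28×22) mod 1148 = 383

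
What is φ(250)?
100

250 = 2 × 5^3
φ(n) = n × ∏(1 - 1/p) for each prime p dividing n
φ(250) = 250 × (1 - 1/2) × (1 - 1/5) = 100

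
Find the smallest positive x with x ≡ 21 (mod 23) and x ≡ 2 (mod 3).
44

Using Chinese Remainder Theorem:
M = 23 × 3 = 69
M1 = 3, M2 = 23
y1 = 3^(-1) mod 23 = 8
y2 = 23^(-1) mod 3 = 2
x = (21×3×8 + 2×23×2) mod 69 = 44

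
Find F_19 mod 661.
215

Matrix identity: Q^n = [[F_(n+1), F_n], [F_n, F_(n-1)]] with Q = [[1,1],[1,0]].
n = 19 = 10011₂. Square-and-multiply, entries mod 661:
Q^1 = [[1,1],[1,0]]
Q^2 = (Q^1)² = [[2,1],[1,1]]
Q^4 = (Q^2)² = [[5,3],[3,2]]
Q^9 = (Q^4)²·Q = [[55,34],[34,21]]
Q^19 = (Q^9)²·Q = [[155,215],[215,601]]
F_19 mod 661 = Q^19[0][1] = 215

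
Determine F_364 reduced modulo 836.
3

Matrix identity: Q^n = [[F_(n+1), F_n], [F_n, F_(n-1)]] with Q = [[1,1],[1,0]].
n = 364 = 101101100₂. Square-and-multiply, entries mod 836:
Q^1 = [[1,1],[1,0]]
Q^2 = (Q^1)² = [[2,1],[1,1]]
Q^5 = (Q^2)²·Q = [[8,5],[5,3]]
Q^11 = (Q^5)²·Q = [[144,89],[89,55]]
Q^22 = (Q^11)² = [[233,155],[155,78]]
Q^45 = (Q^22)²·Q = [[283,566],[566,553]]
Q^91 = (Q^45)²·Q = [[1,1],[1,0]]
Q^182 = (Q^91)² = [[2,1],[1,1]]
Q^364 = (Q^182)² = [[5,3],[3,2]]
F_364 mod 836 = Q^364[0][1] = 3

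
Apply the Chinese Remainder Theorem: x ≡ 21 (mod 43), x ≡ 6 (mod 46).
236

Using Chinese Remainder Theorem:
M = 43 × 46 = 1978
M1 = 46, M2 = 43
y1 = 46^(-1) mod 43 = 29
y2 = 43^(-1) mod 46 = 15
x = (21×46×29 + 6×43×15) mod 1978 = 236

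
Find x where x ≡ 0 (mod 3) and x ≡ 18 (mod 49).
18

Using Chinese Remainder Theorem:
M = 3 × 49 = 147
M1 = 49, M2 = 3
y1 = 49^(-1) mod 3 = 1
y2 = 3^(-1) mod 49 = 33
x = (0×49×1 + 18×3×33) mod 147 = 18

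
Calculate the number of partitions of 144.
22540654445

p(n) counts ways to write n as a sum of positive integers (order ignored).
Euler's pentagonal recurrence: p(k) = p(k-1) + p(k-2) - p(k-5) - p(k-7) + p(k-12) + p(k-15) - ... (offsets j(3j∓1)/2, signs ++--, p(0)=1, p(<0)=0).
DP table for k = 0..143: p(0)=1, p(1)=1, p(2)=2, p(3)=3, p(4)=5, p(5)=7, p(6)=11, p(7)=15, p(8)=22, p(9)=30, p(10)=42, p(11)=56, p(12)=77, p(13)=101, p(14)=135, p(15)=176, p(16)=231, p(17)=297, p(18)=385, p(19)=490, p(20)=627, p(21)=792, p(22)=1002, p(23)=1255, p(24)=1575, p(25)=1958, p(26)=2436, p(27)=3010, p(28)=3718, p(29)=4565, p(30)=5604, p(31)=6842, p(32)=8349, p(33)=10143, p(34)=12310, p(35)=14883, p(36)=17977, p(37)=21637, p(38)=26015, p(39)=31185, p(40)=37338, p(41)=44583, p(42)=53174, p(43)=63261, p(44)=75175, p(45)=89134, p(46)=105558, p(47)=124754, p(48)=147273, p(49)=173525, p(50)=204226, p(51)=239943, p(52)=281589, p(53)=329931, p(54)=386155, p(55)=451276, p(56)=526823, p(57)=614154, p(58)=715220, p(59)=831820, p(60)=966467, p(61)=1121505, p(62)=1300156, p(63)=1505499, p(64)=1741630, p(65)=2012558, p(66)=2323520, p(67)=2679689, p(68)=3087735, p(69)=3554345, p(70)=4087968, p(71)=4697205, p(72)=5392783, p(73)=6185689, p(74)=7089500, p(75)=8118264, p(76)=9289091, p(77)=10619863, p(78)=12132164, p(79)=13848650, p(80)=15796476, p(81)=18004327, p(82)=20506255, p(83)=23338469, p(84)=26543660, p(85)=30167357, p(86)=34262962, p(87)=38887673, p(88)=44108109, p(89)=49995925, p(90)=56634173, p(91)=64112359, p(92)=72533807, p(93)=82010177, p(94)=92669720, p(95)=104651419, p(96)=118114304, p(97)=133230930, p(98)=150198136, p(99)=169229875, p(100)=190569292, p(101)=214481126, p(102)=241265379, p(103)=271248950, p(104)=304801365, p(105)=342325709, p(106)=384276336, p(107)=431149389, p(108)=483502844, p(109)=541946240, p(110)=607163746, p(111)=679903203, p(112)=761002156, p(113)=851376628, p(114)=952050665, p(115)=1064144451, p(116)=1188908248, p(117)=1327710076, p(118)=1482074143, p(119)=1653668665, p(120)=1844349560, p(121)=2056148051, p(122)=2291320912, p(123)=2552338241, p(124)=2841940500, p(125)=3163127352, p(126)=3519222692, p(127)=3913864295, p(128)=4351078600, p(129)=4835271870, p(130)=5371315400, p(131)=5964539504, p(132)=6620830889, p(133)=7346629512, p(134)=8149040695, p(135)=9035836076, p(136)=10015581680, p(137)=11097645016, p(138)=12292341831, p(139)=13610949895, p(140)=15065878135, p(141)=16670689208, p(142)=18440293320, p(143)=20390982757.
Final step: p(144) = p(143) + p(142) - p(139) - p(137) + p(132) + p(129) - p(122) - p(118) + p(109) + p(104) - p(93) - p(87) + p(74) + p(67) - p(52) - p(44) + p(27) + p(18)
= 20390982757 + 18440293320 - 13610949895 - 11097645016 + 6620830889 + 4835271870 - 2291320912 - 1482074143 + 541946240 + 304801365 - 82010177 - 38887673 + 7089500 + 2679689 - 281589 - 75175 + 3010 + 385
= 22540654445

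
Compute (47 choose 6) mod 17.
16

Using Lucas' theorem:
Write n=47 and k=6 in base 17:
n in base 17: [2, 13]
k in base 17: [0, 6]
C(47,6) mod 17 = ∏ C(n_i, k_i) mod 17
Digit binomials (mod 17): C(2,0) = 1; C(13,6) = 1716 ≡ 16
Product: 1 × 16 = 16 ≡ 16 (mod 17)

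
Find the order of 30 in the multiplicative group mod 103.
17

103 is prime, so ord(30) divides φ(103) = 102.
Divisors of 102: 1, 2, 3, 6, 17, 34, 51, 102.
Repeated squaring: 30^1 ≡ 30, 30^2 ≡ 76, 30^4 ≡ 8, 30^8 ≡ 64, 30^16 ≡ 79, 30^32 ≡ 61, 30^64 ≡ 13 (mod 103).
Test 30^d mod 103 for each divisor d in increasing order:
30^1 ≡ 30
30^2 ≡ 76
30^3 = 30^2·30^1 ≡ 14
30^6 = 30^4·30^2 ≡ 93
30^17 = 30^16·30^1 ≡ 1  ← first divisor giving 1
The order is 17.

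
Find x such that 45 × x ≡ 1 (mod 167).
26

gcd(45, 167) = 1, so the inverse exists.
Extended Euclidean algorithm on (167, 45):
167 = 3 × 45 + 32  ⟹  32 = (1)·167 + (-3)·45
45 = 1 × 32 + 13  ⟹  13 = (-1)·167 + (4)·45
32 = 2 × 13 + 6  ⟹  6 = (3)·167 + (-11)·45
13 = 2 × 6 + 1  ⟹  1 = (-7)·167 + (26)·45
So (26)·45 ≡ 1 (mod 167), i.e. 45^(-1) ≡ 26 (mod 167).
Check: 45 × 26 = 1170 ≡ 1 (mod 167)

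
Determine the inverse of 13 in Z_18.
7

gcd(13, 18) = 1, so the inverse exists.
Extended Euclidean algorithm on (18, 13):
18 = 1 × 13 + 5  ⟹  5 = (1)·18 + (-1)·13
13 = 2 × 5 + 3  ⟹  3 = (-2)·18 + (3)·13
5 = 1 × 3 + 2  ⟹  2 = (3)·18 + (-4)·13
3 = 1 × 2 + 1  ⟹  1 = (-5)·18 + (7)·13
So (7)·13 ≡ 1 (mod 18), i.e. 13^(-1) ≡ 7 (mod 18).
Check: 13 × 7 = 91 ≡ 1 (mod 18)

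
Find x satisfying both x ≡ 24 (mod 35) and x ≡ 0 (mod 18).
234

Using Chinese Remainder Theorem:
M = 35 × 18 = 630
M1 = 18, M2 = 35
y1 = 18^(-1) mod 35 = 2
y2 = 35^(-1) mod 18 = 17
x = (24×18×2 + 0×35×17) mod 630 = 234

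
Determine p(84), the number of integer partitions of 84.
26543660

p(n) counts ways to write n as a sum of positive integers (order ignored).
Euler's pentagonal recurrence: p(k) = p(k-1) + p(k-2) - p(k-5) - p(k-7) + p(k-12) + p(k-15) - ... (offsets j(3j∓1)/2, signs ++--, p(0)=1, p(<0)=0).
DP table for k = 0..83: p(0)=1, p(1)=1, p(2)=2, p(3)=3, p(4)=5, p(5)=7, p(6)=11, p(7)=15, p(8)=22, p(9)=30, p(10)=42, p(11)=56, p(12)=77, p(13)=101, p(14)=135, p(15)=176, p(16)=231, p(17)=297, p(18)=385, p(19)=490, p(20)=627, p(21)=792, p(22)=1002, p(23)=1255, p(24)=1575, p(25)=1958, p(26)=2436, p(27)=3010, p(28)=3718, p(29)=4565, p(30)=5604, p(31)=6842, p(32)=8349, p(33)=10143, p(34)=12310, p(35)=14883, p(36)=17977, p(37)=21637, p(38)=26015, p(39)=31185, p(40)=37338, p(41)=44583, p(42)=53174, p(43)=63261, p(44)=75175, p(45)=89134, p(46)=105558, p(47)=124754, p(48)=147273, p(49)=173525, p(50)=204226, p(51)=239943, p(52)=281589, p(53)=329931, p(54)=386155, p(55)=451276, p(56)=526823, p(57)=614154, p(58)=715220, p(59)=831820, p(60)=966467, p(61)=1121505, p(62)=1300156, p(63)=1505499, p(64)=1741630, p(65)=2012558, p(66)=2323520, p(67)=2679689, p(68)=3087735, p(69)=3554345, p(70)=4087968, p(71)=4697205, p(72)=5392783, p(73)=6185689, p(74)=7089500, p(75)=8118264, p(76)=9289091, p(77)=10619863, p(78)=12132164, p(79)=13848650, p(80)=15796476, p(81)=18004327, p(82)=20506255, p(83)=23338469.
Final step: p(84) = p(83) + p(82) - p(79) - p(77) + p(72) + p(69) - p(62) - p(58) + p(49) + p(44) - p(33) - p(27) + p(14) + p(7)
= 23338469 + 20506255 - 13848650 - 10619863 + 5392783 + 3554345 - 1300156 - 715220 + 173525 + 75175 - 10143 - 3010 + 135 + 15
= 26543660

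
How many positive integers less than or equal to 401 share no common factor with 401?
400

401 = 401
φ(n) = n × ∏(1 - 1/p) for each prime p dividing n
φ(401) = 401 × (1 - 1/401) = 400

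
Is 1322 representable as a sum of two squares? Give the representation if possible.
19² + 31² (a=19, b=31)

Factorization: 1322 = 2 × 661
By Fermat: n is sum of two squares iff every prime p ≡ 3 (mod 4) appears to even power.
All primes ≡ 3 (mod 4) appear to even power.
Search a = 0, 1, 2, … for 1322 - a² a perfect square: first hit at a = 19: 1322 - 361 = 961 = 31².
1322 = 19² + 31² = 361 + 961 ✓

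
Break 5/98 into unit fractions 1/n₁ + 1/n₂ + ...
1/20 + 1/980

Greedy algorithm:
5/98: ceiling(98/5) = 20, use 1/20
1/980: ceiling(980/1) = 980, use 1/980
Result: 5/98 = 1/20 + 1/980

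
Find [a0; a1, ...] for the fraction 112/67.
[1; 1, 2, 22]

Euclidean algorithm steps:
112 = 1 × 67 + 45
67 = 1 × 45 + 22
45 = 2 × 22 + 1
22 = 22 × 1 + 0
Continued fraction: [1; 1, 2, 22]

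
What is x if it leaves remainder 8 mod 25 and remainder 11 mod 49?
158

Using Chinese Remainder Theorem:
M = 25 × 49 = 1225
M1 = 49, M2 = 25
y1 = 49^(-1) mod 25 = 24
y2 = 25^(-1) mod 49 = 2
x = (8×49×24 + 11×25×2) mod 1225 = 158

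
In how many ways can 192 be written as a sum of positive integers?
1987276856363

p(n) counts ways to write n as a sum of positive integers (order ignored).
Euler's pentagonal recurrence: p(k) = p(k-1) + p(k-2) - p(k-5) - p(k-7) + p(k-12) + p(k-15) - ... (offsets j(3j∓1)/2, signs ++--, p(0)=1, p(<0)=0).
DP table for k = 0..191: p(0)=1, p(1)=1, p(2)=2, p(3)=3, p(4)=5, p(5)=7, p(6)=11, p(7)=15, p(8)=22, p(9)=30, p(10)=42, p(11)=56, p(12)=77, p(13)=101, p(14)=135, p(15)=176, p(16)=231, p(17)=297, p(18)=385, p(19)=490, p(20)=627, p(21)=792, p(22)=1002, p(23)=1255, p(24)=1575, p(25)=1958, p(26)=2436, p(27)=3010, p(28)=3718, p(29)=4565, p(30)=5604, p(31)=6842, p(32)=8349, p(33)=10143, p(34)=12310, p(35)=14883, p(36)=17977, p(37)=21637, p(38)=26015, p(39)=31185, p(40)=37338, p(41)=44583, p(42)=53174, p(43)=63261, p(44)=75175, p(45)=89134, p(46)=105558, p(47)=124754, p(48)=147273, p(49)=173525, p(50)=204226, p(51)=239943, p(52)=281589, p(53)=329931, p(54)=386155, p(55)=451276, p(56)=526823, p(57)=614154, p(58)=715220, p(59)=831820, p(60)=966467, p(61)=1121505, p(62)=1300156, p(63)=1505499, p(64)=1741630, p(65)=2012558, p(66)=2323520, p(67)=2679689, p(68)=3087735, p(69)=3554345, p(70)=4087968, p(71)=4697205, p(72)=5392783, p(73)=6185689, p(74)=7089500, p(75)=8118264, p(76)=9289091, p(77)=10619863, p(78)=12132164, p(79)=13848650, p(80)=15796476, p(81)=18004327, p(82)=20506255, p(83)=23338469, p(84)=26543660, p(85)=30167357, p(86)=34262962, p(87)=38887673, p(88)=44108109, p(89)=49995925, p(90)=56634173, p(91)=64112359, p(92)=72533807, p(93)=82010177, p(94)=92669720, p(95)=104651419, p(96)=118114304, p(97)=133230930, p(98)=150198136, p(99)=169229875, p(100)=190569292, p(101)=214481126, p(102)=241265379, p(103)=271248950, p(104)=304801365, p(105)=342325709, p(106)=384276336, p(107)=431149389, p(108)=483502844, p(109)=541946240, p(110)=607163746, p(111)=679903203, p(112)=761002156, p(113)=851376628, p(114)=952050665, p(115)=1064144451, p(116)=1188908248, p(117)=1327710076, p(118)=1482074143, p(119)=1653668665, p(120)=1844349560, p(121)=2056148051, p(122)=2291320912, p(123)=2552338241, p(124)=2841940500, p(125)=3163127352, p(126)=3519222692, p(127)=3913864295, p(128)=4351078600, p(129)=4835271870, p(130)=5371315400, p(131)=5964539504, p(132)=6620830889, p(133)=7346629512, p(134)=8149040695, p(135)=9035836076, p(136)=10015581680, p(137)=11097645016, p(138)=12292341831, p(139)=13610949895, p(140)=15065878135, p(141)=16670689208, p(142)=18440293320, p(143)=20390982757, p(144)=22540654445, p(145)=24908858009, p(146)=27517052599, p(147)=30388671978, p(148)=33549419497, p(149)=37027355200, p(150)=40853235313, p(151)=45060624582, p(152)=49686288421, p(153)=54770336324, p(154)=60356673280, p(155)=66493182097, p(156)=73232243759, p(157)=80630964769, p(158)=88751778802, p(159)=97662728555, p(160)=107438159466, p(161)=118159068427, p(162)=129913904637, p(163)=142798995930, p(164)=156919475295, p(165)=172389800255, p(166)=189334822579, p(167)=207890420102, p(168)=228204732751, p(169)=250438925115, p(170)=274768617130, p(171)=301384802048, p(172)=330495499613, p(173)=362326859895, p(174)=397125074750, p(175)=435157697830, p(176)=476715857290, p(177)=522115831195, p(178)=571701605655, p(179)=625846753120, p(180)=684957390936, p(181)=749474411781, p(182)=819876908323, p(183)=896684817527, p(184)=980462880430, p(185)=1071823774337, p(186)=1171432692373, p(187)=1280011042268, p(188)=1398341745571, p(189)=1527273599625, p(190)=1667727404093, p(191)=1820701100652.
Final step: p(192) = p(191) + p(190) - p(187) - p(185) + p(180) + p(177) - p(170) - p(166) + p(157) + p(152) - p(141) - p(135) + p(122) + p(115) - p(100) - p(92) + p(75) + p(66) - p(47) - p(37) + p(16) + p(5)
= 1820701100652 + 1667727404093 - 1280011042268 - 1071823774337 + 684957390936 + 522115831195 - 274768617130 - 189334822579 + 80630964769 + 49686288421 - 16670689208 - 9035836076 + 2291320912 + 1064144451 - 190569292 - 72533807 + 8118264 + 2323520 - 124754 - 21637 + 231 + 7
= 1987276856363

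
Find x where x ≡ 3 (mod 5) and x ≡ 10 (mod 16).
58

Using Chinese Remainder Theorem:
M = 5 × 16 = 80
M1 = 16, M2 = 5
y1 = 16^(-1) mod 5 = 1
y2 = 5^(-1) mod 16 = 13
x = (3×16×1 + 10×5×13) mod 80 = 58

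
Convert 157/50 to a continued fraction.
[3; 7, 7]

Euclidean algorithm steps:
157 = 3 × 50 + 7
50 = 7 × 7 + 1
7 = 7 × 1 + 0
Continued fraction: [3; 7, 7]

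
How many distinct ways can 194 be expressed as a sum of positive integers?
2366022741845

p(n) counts ways to write n as a sum of positive integers (order ignored).
Euler's pentagonal recurrence: p(k) = p(k-1) + p(k-2) - p(k-5) - p(k-7) + p(k-12) + p(k-15) - ... (offsets j(3j∓1)/2, signs ++--, p(0)=1, p(<0)=0).
DP table for k = 0..193: p(0)=1, p(1)=1, p(2)=2, p(3)=3, p(4)=5, p(5)=7, p(6)=11, p(7)=15, p(8)=22, p(9)=30, p(10)=42, p(11)=56, p(12)=77, p(13)=101, p(14)=135, p(15)=176, p(16)=231, p(17)=297, p(18)=385, p(19)=490, p(20)=627, p(21)=792, p(22)=1002, p(23)=1255, p(24)=1575, p(25)=1958, p(26)=2436, p(27)=3010, p(28)=3718, p(29)=4565, p(30)=5604, p(31)=6842, p(32)=8349, p(33)=10143, p(34)=12310, p(35)=14883, p(36)=17977, p(37)=21637, p(38)=26015, p(39)=31185, p(40)=37338, p(41)=44583, p(42)=53174, p(43)=63261, p(44)=75175, p(45)=89134, p(46)=105558, p(47)=124754, p(48)=147273, p(49)=173525, p(50)=204226, p(51)=239943, p(52)=281589, p(53)=329931, p(54)=386155, p(55)=451276, p(56)=526823, p(57)=614154, p(58)=715220, p(59)=831820, p(60)=966467, p(61)=1121505, p(62)=1300156, p(63)=1505499, p(64)=1741630, p(65)=2012558, p(66)=2323520, p(67)=2679689, p(68)=3087735, p(69)=3554345, p(70)=4087968, p(71)=4697205, p(72)=5392783, p(73)=6185689, p(74)=7089500, p(75)=8118264, p(76)=9289091, p(77)=10619863, p(78)=12132164, p(79)=13848650, p(80)=15796476, p(81)=18004327, p(82)=20506255, p(83)=23338469, p(84)=26543660, p(85)=30167357, p(86)=34262962, p(87)=38887673, p(88)=44108109, p(89)=49995925, p(90)=56634173, p(91)=64112359, p(92)=72533807, p(93)=82010177, p(94)=92669720, p(95)=104651419, p(96)=118114304, p(97)=133230930, p(98)=150198136, p(99)=169229875, p(100)=190569292, p(101)=214481126, p(102)=241265379, p(103)=271248950, p(104)=304801365, p(105)=342325709, p(106)=384276336, p(107)=431149389, p(108)=483502844, p(109)=541946240, p(110)=607163746, p(111)=679903203, p(112)=761002156, p(113)=851376628, p(114)=952050665, p(115)=1064144451, p(116)=1188908248, p(117)=1327710076, p(118)=1482074143, p(119)=1653668665, p(120)=1844349560, p(121)=2056148051, p(122)=2291320912, p(123)=2552338241, p(124)=2841940500, p(125)=3163127352, p(126)=3519222692, p(127)=3913864295, p(128)=4351078600, p(129)=4835271870, p(130)=5371315400, p(131)=5964539504, p(132)=6620830889, p(133)=7346629512, p(134)=8149040695, p(135)=9035836076, p(136)=10015581680, p(137)=11097645016, p(138)=12292341831, p(139)=13610949895, p(140)=15065878135, p(141)=16670689208, p(142)=18440293320, p(143)=20390982757, p(144)=22540654445, p(145)=24908858009, p(146)=27517052599, p(147)=30388671978, p(148)=33549419497, p(149)=37027355200, p(150)=40853235313, p(151)=45060624582, p(152)=49686288421, p(153)=54770336324, p(154)=60356673280, p(155)=66493182097, p(156)=73232243759, p(157)=80630964769, p(158)=88751778802, p(159)=97662728555, p(160)=107438159466, p(161)=118159068427, p(162)=129913904637, p(163)=142798995930, p(164)=156919475295, p(165)=172389800255, p(166)=189334822579, p(167)=207890420102, p(168)=228204732751, p(169)=250438925115, p(170)=274768617130, p(171)=301384802048, p(172)=330495499613, p(173)=362326859895, p(174)=397125074750, p(175)=435157697830, p(176)=476715857290, p(177)=522115831195, p(178)=571701605655, p(179)=625846753120, p(180)=684957390936, p(181)=749474411781, p(182)=819876908323, p(183)=896684817527, p(184)=980462880430, p(185)=1071823774337, p(186)=1171432692373, p(187)=1280011042268, p(188)=1398341745571, p(189)=1527273599625, p(190)=1667727404093, p(191)=1820701100652, p(192)=1987276856363, p(193)=2168627105469.
Final step: p(194) = p(193) + p(192) - p(189) - p(187) + p(182) + p(179) - p(172) - p(168) + p(159) + p(154) - p(143) - p(137) + p(124) + p(117) - p(102) - p(94) + p(77) + p(68) - p(49) - p(39) + p(18) + p(7)
= 2168627105469 + 1987276856363 - 1527273599625 - 1280011042268 + 819876908323 + 625846753120 - 330495499613 - 228204732751 + 97662728555 + 60356673280 - 20390982757 - 11097645016 + 2841940500 + 1327710076 - 241265379 - 92669720 + 10619863 + 3087735 - 173525 - 31185 + 385 + 15
= 2366022741845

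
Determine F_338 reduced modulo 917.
484

Matrix identity: Q^n = [[F_(n+1), F_n], [F_n, F_(n-1)]] with Q = [[1,1],[1,0]].
n = 338 = 101010010₂. Square-and-multiply, entries mod 917:
Q^1 = [[1,1],[1,0]]
Q^2 = (Q^1)² = [[2,1],[1,1]]
Q^5 = (Q^2)²·Q = [[8,5],[5,3]]
Q^10 = (Q^5)² = [[89,55],[55,34]]
Q^21 = (Q^10)²·Q = [[288,859],[859,346]]
Q^42 = (Q^21)² = [[110,825],[825,202]]
Q^84 = (Q^42)² = [[390,640],[640,667]]
Q^169 = (Q^84)²·Q = [[230,496],[496,651]]
Q^338 = (Q^169)² = [[891,484],[484,407]]
F_338 mod 917 = Q^338[0][1] = 484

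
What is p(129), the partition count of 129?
4835271870

p(n) counts ways to write n as a sum of positive integers (order ignored).
Euler's pentagonal recurrence: p(k) = p(k-1) + p(k-2) - p(k-5) - p(k-7) + p(k-12) + p(k-15) - ... (offsets j(3j∓1)/2, signs ++--, p(0)=1, p(<0)=0).
DP table for k = 0..128: p(0)=1, p(1)=1, p(2)=2, p(3)=3, p(4)=5, p(5)=7, p(6)=11, p(7)=15, p(8)=22, p(9)=30, p(10)=42, p(11)=56, p(12)=77, p(13)=101, p(14)=135, p(15)=176, p(16)=231, p(17)=297, p(18)=385, p(19)=490, p(20)=627, p(21)=792, p(22)=1002, p(23)=1255, p(24)=1575, p(25)=1958, p(26)=2436, p(27)=3010, p(28)=3718, p(29)=4565, p(30)=5604, p(31)=6842, p(32)=8349, p(33)=10143, p(34)=12310, p(35)=14883, p(36)=17977, p(37)=21637, p(38)=26015, p(39)=31185, p(40)=37338, p(41)=44583, p(42)=53174, p(43)=63261, p(44)=75175, p(45)=89134, p(46)=105558, p(47)=124754, p(48)=147273, p(49)=173525, p(50)=204226, p(51)=239943, p(52)=281589, p(53)=329931, p(54)=386155, p(55)=451276, p(56)=526823, p(57)=614154, p(58)=715220, p(59)=831820, p(60)=966467, p(61)=1121505, p(62)=1300156, p(63)=1505499, p(64)=1741630, p(65)=2012558, p(66)=2323520, p(67)=2679689, p(68)=3087735, p(69)=3554345, p(70)=4087968, p(71)=4697205, p(72)=5392783, p(73)=6185689, p(74)=7089500, p(75)=8118264, p(76)=9289091, p(77)=10619863, p(78)=12132164, p(79)=13848650, p(80)=15796476, p(81)=18004327, p(82)=20506255, p(83)=23338469, p(84)=26543660, p(85)=30167357, p(86)=34262962, p(87)=38887673, p(88)=44108109, p(89)=49995925, p(90)=56634173, p(91)=64112359, p(92)=72533807, p(93)=82010177, p(94)=92669720, p(95)=104651419, p(96)=118114304, p(97)=133230930, p(98)=150198136, p(99)=169229875, p(100)=190569292, p(101)=214481126, p(102)=241265379, p(103)=271248950, p(104)=304801365, p(105)=342325709, p(106)=384276336, p(107)=431149389, p(108)=483502844, p(109)=541946240, p(110)=607163746, p(111)=679903203, p(112)=761002156, p(113)=851376628, p(114)=952050665, p(115)=1064144451, p(116)=1188908248, p(117)=1327710076, p(118)=1482074143, p(119)=1653668665, p(120)=1844349560, p(121)=2056148051, p(122)=2291320912, p(123)=2552338241, p(124)=2841940500, p(125)=3163127352, p(126)=3519222692, p(127)=3913864295, p(128)=4351078600.
Final step: p(129) = p(128) + p(127) - p(124) - p(122) + p(117) + p(114) - p(107) - p(103) + p(94) + p(89) - p(78) - p(72) + p(59) + p(52) - p(37) - p(29) + p(12) + p(3)
= 4351078600 + 3913864295 - 2841940500 - 2291320912 + 1327710076 + 952050665 - 431149389 - 271248950 + 92669720 + 49995925 - 12132164 - 5392783 + 831820 + 281589 - 21637 - 4565 + 77 + 3
= 4835271870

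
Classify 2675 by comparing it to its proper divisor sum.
deficient

Proper divisors of 2675: sum = 1 + 5 + 25 + 107 + 535 = 673
Since 673 < 2675, 2675 is deficient.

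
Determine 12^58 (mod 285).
159

Repeated squaring. Binary of 58 = 111010.
12^1 ≡ 12 (mod 285); 12^2 ≡ 144 (mod 285); 12^4 ≡ 216 (mod 285); 12^8 ≡ 201 (mod 285); 12^16 ≡ 216 (mod 285); 12^32 ≡ 201 (mod 285)
12^58 = 12^2 × 12^8 × 12^16 × 12^32 ≡ 159 (mod 285)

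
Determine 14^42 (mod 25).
21

Repeated squaring. Binary of 42 = 101010.
14^1 ≡ 14 (mod 25); 14^2 ≡ 21 (mod 25); 14^4 ≡ 16 (mod 25); 14^8 ≡ 6 (mod 25); 14^16 ≡ 11 (mod 25); 14^32 ≡ 21 (mod 25)
14^42 = 14^2 × 14^8 × 14^32 ≡ 21 (mod 25)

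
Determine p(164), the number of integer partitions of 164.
156919475295

p(n) counts ways to write n as a sum of positive integers (order ignored).
Euler's pentagonal recurrence: p(k) = p(k-1) + p(k-2) - p(k-5) - p(k-7) + p(k-12) + p(k-15) - ... (offsets j(3j∓1)/2, signs ++--, p(0)=1, p(<0)=0).
DP table for k = 0..163: p(0)=1, p(1)=1, p(2)=2, p(3)=3, p(4)=5, p(5)=7, p(6)=11, p(7)=15, p(8)=22, p(9)=30, p(10)=42, p(11)=56, p(12)=77, p(13)=101, p(14)=135, p(15)=176, p(16)=231, p(17)=297, p(18)=385, p(19)=490, p(20)=627, p(21)=792, p(22)=1002, p(23)=1255, p(24)=1575, p(25)=1958, p(26)=2436, p(27)=3010, p(28)=3718, p(29)=4565, p(30)=5604, p(31)=6842, p(32)=8349, p(33)=10143, p(34)=12310, p(35)=14883, p(36)=17977, p(37)=21637, p(38)=26015, p(39)=31185, p(40)=37338, p(41)=44583, p(42)=53174, p(43)=63261, p(44)=75175, p(45)=89134, p(46)=105558, p(47)=124754, p(48)=147273, p(49)=173525, p(50)=204226, p(51)=239943, p(52)=281589, p(53)=329931, p(54)=386155, p(55)=451276, p(56)=526823, p(57)=614154, p(58)=715220, p(59)=831820, p(60)=966467, p(61)=1121505, p(62)=1300156, p(63)=1505499, p(64)=1741630, p(65)=2012558, p(66)=2323520, p(67)=2679689, p(68)=3087735, p(69)=3554345, p(70)=4087968, p(71)=4697205, p(72)=5392783, p(73)=6185689, p(74)=7089500, p(75)=8118264, p(76)=9289091, p(77)=10619863, p(78)=12132164, p(79)=13848650, p(80)=15796476, p(81)=18004327, p(82)=20506255, p(83)=23338469, p(84)=26543660, p(85)=30167357, p(86)=34262962, p(87)=38887673, p(88)=44108109, p(89)=49995925, p(90)=56634173, p(91)=64112359, p(92)=72533807, p(93)=82010177, p(94)=92669720, p(95)=104651419, p(96)=118114304, p(97)=133230930, p(98)=150198136, p(99)=169229875, p(100)=190569292, p(101)=214481126, p(102)=241265379, p(103)=271248950, p(104)=304801365, p(105)=342325709, p(106)=384276336, p(107)=431149389, p(108)=483502844, p(109)=541946240, p(110)=607163746, p(111)=679903203, p(112)=761002156, p(113)=851376628, p(114)=952050665, p(115)=1064144451, p(116)=1188908248, p(117)=1327710076, p(118)=1482074143, p(119)=1653668665, p(120)=1844349560, p(121)=2056148051, p(122)=2291320912, p(123)=2552338241, p(124)=2841940500, p(125)=3163127352, p(126)=3519222692, p(127)=3913864295, p(128)=4351078600, p(129)=4835271870, p(130)=5371315400, p(131)=5964539504, p(132)=6620830889, p(133)=7346629512, p(134)=8149040695, p(135)=9035836076, p(136)=10015581680, p(137)=11097645016, p(138)=12292341831, p(139)=13610949895, p(140)=15065878135, p(141)=16670689208, p(142)=18440293320, p(143)=20390982757, p(144)=22540654445, p(145)=24908858009, p(146)=27517052599, p(147)=30388671978, p(148)=33549419497, p(149)=37027355200, p(150)=40853235313, p(151)=45060624582, p(152)=49686288421, p(153)=54770336324, p(154)=60356673280, p(155)=66493182097, p(156)=73232243759, p(157)=80630964769, p(158)=88751778802, p(159)=97662728555, p(160)=107438159466, p(161)=118159068427, p(162)=129913904637, p(163)=142798995930.
Final step: p(164) = p(163) + p(162) - p(159) - p(157) + p(152) + p(149) - p(142) - p(138) + p(129) + p(124) - p(113) - p(107) + p(94) + p(87) - p(72) - p(64) + p(47) + p(38) - p(19) - p(9)
= 142798995930 + 129913904637 - 97662728555 - 80630964769 + 49686288421 + 37027355200 - 18440293320 - 12292341831 + 4835271870 + 2841940500 - 851376628 - 431149389 + 92669720 + 38887673 - 5392783 - 1741630 + 124754 + 26015 - 490 - 30
= 156919475295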